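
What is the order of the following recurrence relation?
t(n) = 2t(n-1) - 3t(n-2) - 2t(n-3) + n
The order is the largest lag k for which t(n-k) appears. Here the deepest term is t(n-3) (the n term is non-homogeneous and does not affect the order), so the order is 3.

Order 3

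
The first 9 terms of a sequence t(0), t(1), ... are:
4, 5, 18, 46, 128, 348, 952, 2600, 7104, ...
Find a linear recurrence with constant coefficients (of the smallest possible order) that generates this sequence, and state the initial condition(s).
Look for the lowest-order linear relation among consecutive terms.
Observation: t(n) - 2·t(n-1) - (2)·t(n-2) = 0 holds for the shown terms, and no order-1 relation t(n) = α·t(n-1) + β fits.
Check at n=3: 2·18 + (2)·5 = 46. ✓

t(n) = 2t(n-1) + 2t(n-2), t(0) = 4, t(1) = 5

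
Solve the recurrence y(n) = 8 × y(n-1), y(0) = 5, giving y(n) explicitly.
Recurrence: y(n) = 8 × y(n-1), initial: y(0) = 5.
Each term is 8 times the previous, so this is geometric with ratio 8. After n steps: y(n) = y(0)·8ⁿ = 5·8ⁿ.

y(n) = 5·8ⁿ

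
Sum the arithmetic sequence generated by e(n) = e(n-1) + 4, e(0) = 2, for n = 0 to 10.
Computing the sequence terms: 2, 6, 10, 14, 18, 22, 26, 30, 34, 38, 42
Adding these values together:

242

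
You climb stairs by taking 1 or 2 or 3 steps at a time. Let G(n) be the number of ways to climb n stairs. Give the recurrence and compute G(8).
Condition on the size of the last step (1 to 3): before it there were n-1, …, n-3 stairs climbed, and these cases are disjoint, so G(n) = G(n-1) + G(n-2) + G(n-3) (order-3 linear recurrence).
Initial conditions by direct count (compositions of i into parts ≤ 3): G(1) = 1; G(2) = 2; G(3) = 4.
Iterating the recurrence: G(4) = 7, G(5) = 13, G(6) = 24, G(7) = 44, G(8) = 81.

G(n) = G(n-1) + G(n-2) + G(n-3), G(1) = 1, G(2) = 2, G(3) = 4; G(8) = 81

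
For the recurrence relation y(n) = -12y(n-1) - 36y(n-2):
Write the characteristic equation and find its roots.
Substitute y(n) = rⁿ and divide through by rⁿ⁻²: r² + 12r + 36 = 0
Factor: (r + 6)² = 0, so r = -6 (double root).
General solution: y(n) = (A + Bn)·(-6)ⁿ

Characteristic: r² + 12r + 36 = 0, Roots: r = -6 (double root)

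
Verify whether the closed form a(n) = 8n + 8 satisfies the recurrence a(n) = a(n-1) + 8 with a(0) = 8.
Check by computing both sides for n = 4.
From the recurrence with a(0) = 8:
  a(0) = 8, a(1) = 16, a(2) = 24, a(3) = 32, a(4) = 40
  so the recurrence gives a(4) = 40.
From the proposed closed form a(n) = 8n + 8:
  a(4) = 40.
Both sides give 40 at n = 4, and the initial condition(s) match, so the closed form is consistent.

Yes, the closed form is correct.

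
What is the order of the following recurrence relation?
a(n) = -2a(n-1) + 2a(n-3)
The order is the largest lag k for which a(n-k) appears. Here the deepest term is a(n-3), so the order is 3.

Order 3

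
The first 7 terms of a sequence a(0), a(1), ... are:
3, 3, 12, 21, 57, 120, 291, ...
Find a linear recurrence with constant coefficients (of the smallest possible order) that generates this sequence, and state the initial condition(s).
Look for the lowest-order linear relation among consecutive terms.
Observation: a(n) - 1·a(n-1) - (3)·a(n-2) = 0 holds for the shown terms, and no order-1 relation a(n) = α·a(n-1) + β fits.
Check at n=3: 1·12 + (3)·3 = 21. ✓

a(n) = a(n-1) + 3a(n-2), a(0) = 3, a(1) = 3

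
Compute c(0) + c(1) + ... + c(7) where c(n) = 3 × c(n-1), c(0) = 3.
Computing the sequence terms: 3, 9, 27, 81, 243, 729, 2187, 6561
Adding these values together:

9840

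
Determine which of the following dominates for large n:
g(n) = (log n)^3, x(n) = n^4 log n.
Comparing growth rates:
Growth-rate hierarchy: log n ≺ any polynomial ≺ any exponential cⁿ (c>1) ≺ n! ≺ nⁿ.
polynomial degree 4 (with log factor) dominates polylogarithmic (log n)^3 asymptotically.

x(n) grows faster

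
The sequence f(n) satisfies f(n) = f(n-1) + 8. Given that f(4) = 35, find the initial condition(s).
f(4) = f(0) + 4·8, so f(0) = 35 - 32 = 3.

f(0) = 3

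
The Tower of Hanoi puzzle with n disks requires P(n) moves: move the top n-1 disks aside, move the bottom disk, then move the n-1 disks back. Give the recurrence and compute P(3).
Moving n disks = move the top n-1 disks aside (P(n-1) moves) + move the largest disk (1 move) + move the n-1 disks back on top (P(n-1) moves), so P(n) = 2P(n-1) + 1, with P(1) = 1 (a single disk takes one move).
First terms: 1, 3, 7, … — each is one less than a power of 2. Indeed P(n) + 1 = 2(P(n-1) + 1) with P(1) + 1 = 2, so P(n) + 1 = 2ⁿ and P(n) = 2ⁿ - 1.
Hence P(3) = 2^3 - 1 = 8 - 1 = 7.

P(n) = 2P(n-1) + 1, P(1) = 1; P(3) = 7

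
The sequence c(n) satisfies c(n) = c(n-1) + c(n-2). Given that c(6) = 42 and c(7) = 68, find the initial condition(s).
Work backwards using c(k) = c(k+2) - c(k+1):
c(5) = c(7) - c(6) = 68 - 42 = 26
c(4) = c(6) - c(5) = 42 - 26 = 16
c(3) = c(5) - c(4) = 26 - 16 = 10
c(2) = c(4) - c(3) = 16 - 10 = 6
c(1) = c(3) - c(2) = 10 - 6 = 4
c(0) = c(2) - c(1) = 6 - 4 = 2

c(0) = 2, c(1) = 4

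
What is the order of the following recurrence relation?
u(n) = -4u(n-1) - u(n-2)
The order is the largest lag k for which u(n-k) appears. Here the deepest term is u(n-2), so the order is 2.

Order 2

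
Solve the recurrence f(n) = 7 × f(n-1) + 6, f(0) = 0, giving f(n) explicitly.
Recurrence: f(n) = 7 × f(n-1) + 6, initial: f(0) = 0.
Try f(n) = A·7ⁿ + C. Substituting: A·7ⁿ + C = 7(A·7ⁿ⁻¹ + C) + 6 = A·7ⁿ + 7C + 6, so C = 7C + 6, giving C = -1. Then f(0) = A - 1 = 0 gives A = 1.

f(n) = 7ⁿ - 1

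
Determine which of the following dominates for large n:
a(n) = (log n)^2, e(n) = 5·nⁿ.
Comparing growth rates:
Growth-rate hierarchy: log n ≺ any polynomial ≺ any exponential cⁿ (c>1) ≺ n! ≺ nⁿ.
super-exponential nⁿ dominates polylogarithmic (log n)^2 asymptotically.

e(n) grows faster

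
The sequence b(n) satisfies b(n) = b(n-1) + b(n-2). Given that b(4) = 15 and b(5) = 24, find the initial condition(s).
Work backwards using b(k) = b(k+2) - b(k+1):
b(3) = b(5) - b(4) = 24 - 15 = 9
b(2) = b(4) - b(3) = 15 - 9 = 6
b(1) = b(3) - b(2) = 9 - 6 = 3
b(0) = b(2) - b(1) = 6 - 3 = 3

b(0) = 3, b(1) = 3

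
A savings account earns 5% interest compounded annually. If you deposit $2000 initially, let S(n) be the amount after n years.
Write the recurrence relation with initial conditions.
Each year the balance grows by 5%, i.e. is multiplied by 1 + 5/100 = 1.05, so S(n) = 1.05 × S(n-1). The initial deposit gives S(0) = 2000.
Unrolling gives the closed form S(n) = 2000 × (1.05)ⁿ.

S(n) = 1.05 × S(n-1), S(0) = 2000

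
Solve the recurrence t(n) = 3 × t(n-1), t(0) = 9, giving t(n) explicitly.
Recurrence: t(n) = 3 × t(n-1), initial: t(0) = 9.
Each term is 3 times the previous, so this is geometric with ratio 3. After n steps: t(n) = t(0)·3ⁿ = 9·3ⁿ.

t(n) = 9·3ⁿ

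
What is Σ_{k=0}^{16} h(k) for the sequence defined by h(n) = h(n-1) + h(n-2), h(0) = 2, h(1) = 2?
Computing the sequence terms: 2, 2, 4, 6, 10, 16, 26, 42, 68, 110, 178, 288, 466, 754, 1220, 1974, 3194
Adding these values together:

8360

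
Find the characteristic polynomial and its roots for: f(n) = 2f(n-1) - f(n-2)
Substitute f(n) = rⁿ and divide through by rⁿ⁻²: r² - 2r + 1 = 0
Factor: (r - 1)² = 0, so r = 1 (double root).
General solution: f(n) = (A + Bn)·1ⁿ

Characteristic: r² - 2r + 1 = 0, Roots: r = 1 (double root)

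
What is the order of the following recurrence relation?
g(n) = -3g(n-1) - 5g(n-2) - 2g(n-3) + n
The order is the largest lag k for which g(n-k) appears. Here the deepest term is g(n-3) (the n term is non-homogeneous and does not affect the order), so the order is 3.

Order 3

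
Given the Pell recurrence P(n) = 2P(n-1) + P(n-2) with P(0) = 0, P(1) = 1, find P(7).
Computing the sequence terms:
0, 1, 2, 5, 12, 29, 70, 169

169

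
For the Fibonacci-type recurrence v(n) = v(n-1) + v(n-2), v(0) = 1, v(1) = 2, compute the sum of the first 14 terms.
Computing the sequence terms: 1, 2, 3, 5, 8, 13, 21, 34, 55, 89, 144, 233, 377, 610
Adding these values together:

1595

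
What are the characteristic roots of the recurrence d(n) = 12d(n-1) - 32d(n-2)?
Substitute d(n) = rⁿ and divide through by rⁿ⁻²: r² - 12r + 32 = 0
Factor: (r - 4)(r - 8) = 0, so r = 4, 8.
General solution: d(n) = A·4ⁿ + B·8ⁿ

Characteristic: r² - 12r + 32 = 0, Roots: r = 4, 8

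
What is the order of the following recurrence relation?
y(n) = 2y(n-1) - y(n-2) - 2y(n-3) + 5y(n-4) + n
The order is the largest lag k for which y(n-k) appears. Here the deepest term is y(n-4) (the n term is non-homogeneous and does not affect the order), so the order is 4.

Order 4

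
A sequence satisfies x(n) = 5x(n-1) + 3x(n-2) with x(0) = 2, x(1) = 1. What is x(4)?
Computing the sequence terms:
2, 1, 11, 58, 323

323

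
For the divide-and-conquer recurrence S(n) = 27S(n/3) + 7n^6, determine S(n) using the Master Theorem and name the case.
Master Theorem template: S(n) = a·S(n/b) + f(n).
Here: a=27, b=3, f(n)=7n^6
Compute log_b(a) = log_3(27) = 3.
f(n) = 7n^6 = Ω(n^(3+ε)) with ε = 3, and the regularity condition holds (a·f(n/b) = (a/b^6)·f(n) with a/b^6 = 3^-3 < 1). Case 3: S(n) = Θ(f(n)) = Θ(n^6).

Case 3: S(n) = Θ(n^6)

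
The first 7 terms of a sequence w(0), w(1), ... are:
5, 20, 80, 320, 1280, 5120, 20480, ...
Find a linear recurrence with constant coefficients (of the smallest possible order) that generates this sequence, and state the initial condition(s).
Look for the lowest-order linear relation among consecutive terms.
Observation: each term is 4× the previous.
Check at n=2: 4·20 = 80. ✓

w(n) = 4 × w(n-1), w(0) = 5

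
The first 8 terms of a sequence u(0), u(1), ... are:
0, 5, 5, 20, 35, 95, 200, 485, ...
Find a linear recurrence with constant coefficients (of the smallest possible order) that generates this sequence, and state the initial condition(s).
Look for the lowest-order linear relation among consecutive terms.
Observation: u(n) - 1·u(n-1) - (3)·u(n-2) = 0 holds for the shown terms, and no order-1 relation u(n) = α·u(n-1) + β fits.
Check at n=3: 1·5 + (3)·5 = 20. ✓

u(n) = u(n-1) + 3u(n-2), u(0) = 0, u(1) = 5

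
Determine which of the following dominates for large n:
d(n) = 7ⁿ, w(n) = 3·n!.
Comparing growth rates:
Growth-rate hierarchy: log n ≺ any polynomial ≺ any exponential cⁿ (c>1) ≺ n! ≺ nⁿ.
factorial dominates exponential base 7 asymptotically.

w(n) grows faster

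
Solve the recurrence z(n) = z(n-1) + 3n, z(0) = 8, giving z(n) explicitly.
Recurrence: z(n) = z(n-1) + 3n, initial: z(0) = 8.
Telescoping: z(n) = z(0) + 3·Σᵢ₌₁ⁿ i = 8 + 3·n(n+1)/2.

z(n) = 3·n(n+1)/2 + 8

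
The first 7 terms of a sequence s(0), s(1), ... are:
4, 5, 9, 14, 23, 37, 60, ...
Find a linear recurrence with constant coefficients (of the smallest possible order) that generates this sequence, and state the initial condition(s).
Look for the lowest-order linear relation among consecutive terms.
Observation: s(n) - 1·s(n-1) - (1)·s(n-2) = 0 holds for the shown terms, and no order-1 relation s(n) = α·s(n-1) + β fits.
Check at n=3: 1·9 + (1)·5 = 14. ✓

s(n) = s(n-1) + s(n-2), s(0) = 4, s(1) = 5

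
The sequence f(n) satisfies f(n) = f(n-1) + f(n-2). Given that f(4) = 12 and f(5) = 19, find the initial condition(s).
Work backwards using f(k) = f(k+2) - f(k+1):
f(3) = f(5) - f(4) = 19 - 12 = 7
f(2) = f(4) - f(3) = 12 - 7 = 5
f(1) = f(3) - f(2) = 7 - 5 = 2
f(0) = f(2) - f(1) = 5 - 2 = 3

f(0) = 3, f(1) = 2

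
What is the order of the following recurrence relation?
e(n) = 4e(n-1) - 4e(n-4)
The order is the largest lag k for which e(n-k) appears. Here the deepest term is e(n-4), so the order is 4.

Order 4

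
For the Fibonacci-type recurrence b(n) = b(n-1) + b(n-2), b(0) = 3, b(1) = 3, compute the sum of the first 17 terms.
Computing the sequence terms: 3, 3, 6, 9, 15, 24, 39, 63, 102, 165, 267, 432, 699, 1131, 1830, 2961, 4791
Adding these values together:

12540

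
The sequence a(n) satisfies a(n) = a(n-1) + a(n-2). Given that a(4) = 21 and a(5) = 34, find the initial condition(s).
Work backwards using a(k) = a(k+2) - a(k+1):
a(3) = a(5) - a(4) = 34 - 21 = 13
a(2) = a(4) - a(3) = 21 - 13 = 8
a(1) = a(3) - a(2) = 13 - 8 = 5
a(0) = a(2) - a(1) = 8 - 5 = 3

a(0) = 3, a(1) = 5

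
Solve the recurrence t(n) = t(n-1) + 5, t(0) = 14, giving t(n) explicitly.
Recurrence: t(n) = t(n-1) + 5, initial: t(0) = 14.
Each step adds 5, so t(n) = t(0) + 5n = 5n + 14.

t(n) = 5n + 14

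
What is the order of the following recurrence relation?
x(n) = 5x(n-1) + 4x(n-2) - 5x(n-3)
The order is the largest lag k for which x(n-k) appears. Here the deepest term is x(n-3), so the order is 3.

Order 3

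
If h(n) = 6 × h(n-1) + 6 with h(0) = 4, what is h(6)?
Computing step by step:
h(0) = 4
h(1) = 6 × 4 + 6 = 30
h(2) = 6 × 30 + 6 = 186
h(3) = 6 × 186 + 6 = 1122
h(4) = 6 × 1122 + 6 = 6738
h(5) = 6 × 6738 + 6 = 40434
h(6) = 6 × 40434 + 6 = 242610

242610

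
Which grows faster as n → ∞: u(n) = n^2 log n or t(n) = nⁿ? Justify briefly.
Comparing growth rates:
Growth-rate hierarchy: log n ≺ any polynomial ≺ any exponential cⁿ (c>1) ≺ n! ≺ nⁿ.
super-exponential nⁿ dominates polynomial degree 2 (with log factor) asymptotically.

t(n) grows faster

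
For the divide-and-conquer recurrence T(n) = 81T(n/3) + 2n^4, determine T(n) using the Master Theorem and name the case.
Master Theorem template: T(n) = a·T(n/b) + f(n).
Here: a=81, b=3, f(n)=2n^4
Compute log_b(a) = log_3(81) = 4.
f(n) = 2n^4 = Θ(n^4). Case 2: T(n) = Θ(n^4 log n).

Case 2: T(n) = Θ(n^4 log n)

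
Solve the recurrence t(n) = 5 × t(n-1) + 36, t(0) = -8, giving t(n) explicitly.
Recurrence: t(n) = 5 × t(n-1) + 36, initial: t(0) = -8.
Try t(n) = A·5ⁿ + C. Substituting: A·5ⁿ + C = 5(A·5ⁿ⁻¹ + C) + 36 = A·5ⁿ + 5C + 36, so C = 5C + 36, giving C = -9. Then t(0) = A - 9 = -8 gives A = 1.

t(n) = 5ⁿ - 9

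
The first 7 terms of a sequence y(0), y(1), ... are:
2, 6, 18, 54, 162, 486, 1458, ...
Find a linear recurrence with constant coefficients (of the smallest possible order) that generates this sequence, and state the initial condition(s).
Look for the lowest-order linear relation among consecutive terms.
Observation: each term is 3× the previous.
Check at n=2: 3·6 = 18. ✓

y(n) = 3 × y(n-1), y(0) = 2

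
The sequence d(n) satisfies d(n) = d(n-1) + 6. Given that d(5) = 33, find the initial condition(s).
d(5) = d(0) + 5·6, so d(0) = 33 - 30 = 3.

d(0) = 3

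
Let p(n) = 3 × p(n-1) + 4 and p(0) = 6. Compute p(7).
Computing step by step:
p(0) = 6
p(1) = 3 × 6 + 4 = 22
p(2) = 3 × 22 + 4 = 70
p(3) = 3 × 70 + 4 = 214
p(4) = 3 × 214 + 4 = 646
p(5) = 3 × 646 + 4 = 1942
p(6) = 3 × 1942 + 4 = 5830
p(7) = 3 × 5830 + 4 = 17494

17494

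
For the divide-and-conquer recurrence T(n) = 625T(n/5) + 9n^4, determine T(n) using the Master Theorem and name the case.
Master Theorem template: T(n) = a·T(n/b) + f(n).
Here: a=625, b=5, f(n)=9n^4
Compute log_b(a) = log_5(625) = 4.
f(n) = 9n^4 = Θ(n^4). Case 2: T(n) = Θ(n^4 log n).

Case 2: T(n) = Θ(n^4 log n)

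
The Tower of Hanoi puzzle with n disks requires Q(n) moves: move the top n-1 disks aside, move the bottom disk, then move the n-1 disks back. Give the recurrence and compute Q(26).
Moving n disks = move the top n-1 disks aside (Q(n-1) moves) + move the largest disk (1 move) + move the n-1 disks back on top (Q(n-1) moves), so Q(n) = 2Q(n-1) + 1, with Q(1) = 1 (a single disk takes one move).
First terms: 1, 3, 7, 15, 31, 63, … — each is one less than a power of 2. Indeed Q(n) + 1 = 2(Q(n-1) + 1) with Q(1) + 1 = 2, so Q(n) + 1 = 2ⁿ and Q(n) = 2ⁿ - 1.
Hence Q(26) = 2^26 - 1 = 67108864 - 1 = 67108863.

Q(n) = 2Q(n-1) + 1, Q(1) = 1; Q(26) = 67108863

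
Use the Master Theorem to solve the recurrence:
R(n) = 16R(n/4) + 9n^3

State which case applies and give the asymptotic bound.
Master Theorem template: R(n) = a·R(n/b) + f(n).
Here: a=16, b=4, f(n)=9n^3
Compute log_b(a) = log_4(16) = 2.
f(n) = 9n^3 = Ω(n^(2+ε)) with ε = 1, and the regularity condition holds (a·f(n/b) = (a/b^3)·f(n) with a/b^3 = 4^-1 < 1). Case 3: R(n) = Θ(f(n)) = Θ(n^3).

Case 3: R(n) = Θ(n^3)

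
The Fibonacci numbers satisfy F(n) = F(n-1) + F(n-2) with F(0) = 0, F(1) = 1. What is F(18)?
Computing the sequence terms:
0, 1, 1, 2, 3, 5, 8, 13, 21, 34, 55, 89, 144, 233, 377, 610, 987, 1597, 2584

2584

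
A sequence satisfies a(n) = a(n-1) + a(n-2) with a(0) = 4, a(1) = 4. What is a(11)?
Computing the sequence terms:
4, 4, 8, 12, 20, 32, 52, 84, 136, 220, 356, 576

576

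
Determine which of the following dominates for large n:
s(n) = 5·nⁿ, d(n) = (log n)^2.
Comparing growth rates:
Growth-rate hierarchy: log n ≺ any polynomial ≺ any exponential cⁿ (c>1) ≺ n! ≺ nⁿ.
super-exponential nⁿ dominates polylogarithmic (log n)^2 asymptotically.

s(n) grows faster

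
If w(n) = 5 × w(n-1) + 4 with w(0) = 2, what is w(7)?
Computing step by step:
w(0) = 2
w(1) = 5 × 2 + 4 = 14
w(2) = 5 × 14 + 4 = 74
w(3) = 5 × 74 + 4 = 374
w(4) = 5 × 374 + 4 = 1874
w(5) = 5 × 1874 + 4 = 9374
w(6) = 5 × 9374 + 4 = 46874
w(7) = 5 × 46874 + 4 = 234374

234374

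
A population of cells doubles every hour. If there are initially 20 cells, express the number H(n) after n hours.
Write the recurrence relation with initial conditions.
Each hour multiplies the count by 2, so the count after n hours depends only on the count after n-1 hours: H(n) = 2 × H(n-1). The starting count gives H(0) = 20.
Unrolling n times gives the closed form H(n) = 20 × 2ⁿ.

H(n) = 2 × H(n-1), H(0) = 20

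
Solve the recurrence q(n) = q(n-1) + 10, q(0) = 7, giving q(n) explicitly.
Recurrence: q(n) = q(n-1) + 10, initial: q(0) = 7.
Each step adds 10, so q(n) = q(0) + 10n = 10n + 7.

q(n) = 10n + 7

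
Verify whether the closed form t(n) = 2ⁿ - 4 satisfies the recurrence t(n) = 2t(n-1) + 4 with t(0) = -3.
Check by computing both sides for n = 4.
From the recurrence with t(0) = -3:
  t(0) = -3, t(1) = -2, t(2) = 0, t(3) = 4, t(4) = 12
  so the recurrence gives t(4) = 12.
From the proposed closed form t(n) = 2ⁿ - 4:
  t(4) = 12.
Both sides give 12 at n = 4, and the initial condition(s) match, so the closed form is consistent.

Yes, the closed form is correct.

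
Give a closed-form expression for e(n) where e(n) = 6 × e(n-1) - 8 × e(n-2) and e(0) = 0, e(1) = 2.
Recurrence: e(n) = 6 × e(n-1) - 8 × e(n-2), initial: e(0) = 0, e(1) = 2.
Characteristic equation: r² - 6r + 8 = 0, which factors as (r - 4)(r - 2) = 0, so r = 4, 2. General solution e(n) = A·4ⁿ + B·2ⁿ. From e(0) = 0: A + B = 0. From e(1) = 2: 4A + 2B = 2. Solving gives A = 1, B = -1.

e(n) = 4ⁿ - 2ⁿ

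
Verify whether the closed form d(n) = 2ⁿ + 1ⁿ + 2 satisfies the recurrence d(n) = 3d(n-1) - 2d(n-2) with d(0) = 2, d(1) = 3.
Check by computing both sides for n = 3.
From the recurrence with d(0) = 2, d(1) = 3:
  d(0) = 2, d(1) = 3, d(2) = 5, d(3) = 9
  so the recurrence gives d(3) = 9.
From the proposed closed form d(n) = 2ⁿ + 1ⁿ + 2:
  d(3) = 11.
The recurrence gives 9 but the closed form gives 11, so the closed form does not satisfy the recurrence.

No, the closed form is incorrect.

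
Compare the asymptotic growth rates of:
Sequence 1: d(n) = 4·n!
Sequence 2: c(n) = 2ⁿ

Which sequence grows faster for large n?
Comparing growth rates:
Growth-rate hierarchy: log n ≺ any polynomial ≺ any exponential cⁿ (c>1) ≺ n! ≺ nⁿ.
factorial dominates exponential base 2 asymptotically.

d(n) grows faster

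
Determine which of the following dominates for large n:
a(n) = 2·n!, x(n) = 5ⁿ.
Comparing growth rates:
Growth-rate hierarchy: log n ≺ any polynomial ≺ any exponential cⁿ (c>1) ≺ n! ≺ nⁿ.
factorial dominates exponential base 5 asymptotically.

a(n) grows faster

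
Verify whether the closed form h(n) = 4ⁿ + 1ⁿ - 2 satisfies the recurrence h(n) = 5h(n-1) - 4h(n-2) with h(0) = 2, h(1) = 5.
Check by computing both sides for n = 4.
From the recurrence with h(0) = 2, h(1) = 5:
  h(0) = 2, h(1) = 5, h(2) = 17, h(3) = 65, h(4) = 257
  so the recurrence gives h(4) = 257.
From the proposed closed form h(n) = 4ⁿ + 1ⁿ - 2:
  h(4) = 255.
The recurrence gives 257 but the closed form gives 255, so the closed form does not satisfy the recurrence.

No, the closed form is incorrect.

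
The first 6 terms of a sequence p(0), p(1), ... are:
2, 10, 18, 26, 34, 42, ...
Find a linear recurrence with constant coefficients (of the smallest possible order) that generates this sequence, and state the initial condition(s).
Look for the lowest-order linear relation among consecutive terms.
Observation: consecutive differences are constant (= 8).
Check at n=2: 1·10 + 8 = 18. ✓

p(n) = p(n-1) + 8, p(0) = 2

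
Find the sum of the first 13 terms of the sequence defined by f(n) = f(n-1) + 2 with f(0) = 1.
Computing the sequence terms: 1, 3, 5, 7, 9, 11, 13, 15, 17, 19, 21, 23, 25
Adding these values together:

169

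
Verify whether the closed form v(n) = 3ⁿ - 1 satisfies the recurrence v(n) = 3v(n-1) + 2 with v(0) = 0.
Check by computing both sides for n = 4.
From the recurrence with v(0) = 0:
  v(0) = 0, v(1) = 2, v(2) = 8, v(3) = 26, v(4) = 80
  so the recurrence gives v(4) = 80.
From the proposed closed form v(n) = 3ⁿ - 1:
  v(4) = 80.
Both sides give 80 at n = 4, and the initial condition(s) match, so the closed form is consistent.

Yes, the closed form is correct.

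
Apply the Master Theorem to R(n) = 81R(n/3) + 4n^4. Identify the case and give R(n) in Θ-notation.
Master Theorem template: R(n) = a·R(n/b) + f(n).
Here: a=81, b=3, f(n)=4n^4
Compute log_b(a) = log_3(81) = 4.
f(n) = 4n^4 = Θ(n^4). Case 2: R(n) = Θ(n^4 log n).

Case 2: R(n) = Θ(n^4 log n)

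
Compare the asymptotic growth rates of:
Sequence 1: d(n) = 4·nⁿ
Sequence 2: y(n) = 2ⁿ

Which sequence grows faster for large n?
Comparing growth rates:
Growth-rate hierarchy: log n ≺ any polynomial ≺ any exponential cⁿ (c>1) ≺ n! ≺ nⁿ.
super-exponential nⁿ dominates exponential base 2 asymptotically.

d(n) grows faster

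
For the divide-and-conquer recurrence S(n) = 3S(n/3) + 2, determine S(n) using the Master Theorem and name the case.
Master Theorem template: S(n) = a·S(n/b) + f(n).
Here: a=3, b=3, f(n)=2
Compute log_b(a) = log_3(3) = 1.
f(n) = 2 = O(n^(1-ε)) with ε = 1. Case 1: S(n) = Θ(n^log_b(a)) = Θ(n).

Case 1: S(n) = Θ(n)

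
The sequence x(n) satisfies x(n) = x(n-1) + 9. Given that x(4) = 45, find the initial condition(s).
x(4) = x(0) + 4·9, so x(0) = 45 - 36 = 9.

x(0) = 9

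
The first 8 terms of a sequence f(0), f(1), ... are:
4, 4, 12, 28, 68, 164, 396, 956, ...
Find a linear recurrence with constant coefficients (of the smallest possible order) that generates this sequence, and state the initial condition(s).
Look for the lowest-order linear relation among consecutive terms.
Observation: f(n) - 2·f(n-1) - (1)·f(n-2) = 0 holds for the shown terms, and no order-1 relation f(n) = α·f(n-1) + β fits.
Check at n=3: 2·12 + (1)·4 = 28. ✓

f(n) = 2f(n-1) + f(n-2), f(0) = 4, f(1) = 4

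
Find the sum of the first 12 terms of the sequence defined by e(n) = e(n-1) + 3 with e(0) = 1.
Computing the sequence terms: 1, 4, 7, 10, 13, 16, 19, 22, 25, 28, 31, 34
Adding these values together:

210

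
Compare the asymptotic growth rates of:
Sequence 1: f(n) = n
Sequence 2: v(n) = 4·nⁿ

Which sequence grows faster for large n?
Comparing growth rates:
Growth-rate hierarchy: log n ≺ any polynomial ≺ any exponential cⁿ (c>1) ≺ n! ≺ nⁿ.
super-exponential nⁿ dominates polynomial degree 1 asymptotically.

v(n) grows faster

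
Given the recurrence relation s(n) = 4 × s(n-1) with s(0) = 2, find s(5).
Computing step by step:
s(0) = 2
s(1) = 4 × 2 = 8
s(2) = 4 × 8 = 32
s(3) = 4 × 32 = 128
s(4) = 4 × 128 = 512
s(5) = 4 × 512 = 2048

2048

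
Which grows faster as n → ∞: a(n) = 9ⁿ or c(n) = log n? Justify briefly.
Comparing growth rates:
Growth-rate hierarchy: log n ≺ any polynomial ≺ any exponential cⁿ (c>1) ≺ n! ≺ nⁿ.
exponential base 9 dominates logarithmic asymptotically.

a(n) grows faster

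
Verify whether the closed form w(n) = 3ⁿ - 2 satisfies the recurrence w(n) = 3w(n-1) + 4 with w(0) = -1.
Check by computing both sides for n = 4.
From the recurrence with w(0) = -1:
  w(0) = -1, w(1) = 1, w(2) = 7, w(3) = 25, w(4) = 79
  so the recurrence gives w(4) = 79.
From the proposed closed form w(n) = 3ⁿ - 2:
  w(4) = 79.
Both sides give 79 at n = 4, and the initial condition(s) match, so the closed form is consistent.

Yes, the closed form is correct.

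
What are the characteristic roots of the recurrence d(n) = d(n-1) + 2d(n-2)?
Substitute d(n) = rⁿ and divide through by rⁿ⁻²: r² - r - 2 = 0
Factor: (r + 1)(r - 2) = 0, so r = -1, 2.
General solution: d(n) = A·(-1)ⁿ + B·2ⁿ

Characteristic: r² - r - 2 = 0, Roots: r = -1, 2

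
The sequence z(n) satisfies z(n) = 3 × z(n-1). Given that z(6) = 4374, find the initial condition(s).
In general z(n) = 3ⁿ · z(0). At n = 6: z(0) = z(6) / 3^6 = 4374 / 729 = 6.

z(0) = 6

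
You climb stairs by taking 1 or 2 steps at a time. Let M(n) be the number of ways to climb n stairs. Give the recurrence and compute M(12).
Condition on the size of the last step (1 to 2): before it there were n-1, …, n-2 stairs climbed, and these cases are disjoint, so M(n) = M(n-1) + M(n-2) (Fibonacci-type sequence).
Initial conditions by direct count (compositions of i into parts ≤ 2): M(1) = 1; M(2) = 2.
Iterating the recurrence: M(3) = 3, M(4) = 5, M(5) = 8, M(6) = 13, M(7) = 21, M(8) = 34, M(9) = 55, M(10) = 89, M(11) = 144, M(12) = 233.

M(n) = M(n-1) + M(n-2), M(1) = 1, M(2) = 2; M(12) = 233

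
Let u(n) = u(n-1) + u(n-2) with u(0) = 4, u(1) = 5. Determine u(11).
Computing the sequence terms:
4, 5, 9, 14, 23, 37, 60, 97, 157, 254, 411, 665

665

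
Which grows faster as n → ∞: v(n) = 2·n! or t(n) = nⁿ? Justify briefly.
Comparing growth rates:
Growth-rate hierarchy: log n ≺ any polynomial ≺ any exponential cⁿ (c>1) ≺ n! ≺ nⁿ.
super-exponential nⁿ dominates factorial asymptotically.

t(n) grows faster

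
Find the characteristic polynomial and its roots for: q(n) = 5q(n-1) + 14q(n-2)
Substitute q(n) = rⁿ and divide through by rⁿ⁻²: r² - 5r - 14 = 0
Factor: (r - 7)(r + 2) = 0, so r = 7, -2.
General solution: q(n) = A·7ⁿ + B·(-2)ⁿ

Characteristic: r² - 5r - 14 = 0, Roots: r = 7, -2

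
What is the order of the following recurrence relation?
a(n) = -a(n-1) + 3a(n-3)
The order is the largest lag k for which a(n-k) appears. Here the deepest term is a(n-3), so the order is 3.

Order 3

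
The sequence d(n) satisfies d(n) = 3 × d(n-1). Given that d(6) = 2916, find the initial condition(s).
In general d(n) = 3ⁿ · d(0). At n = 6: d(0) = d(6) / 3^6 = 2916 / 729 = 4.

d(0) = 4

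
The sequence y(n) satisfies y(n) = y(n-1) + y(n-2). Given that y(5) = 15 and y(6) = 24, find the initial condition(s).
Work backwards using y(k) = y(k+2) - y(k+1):
y(4) = y(6) - y(5) = 24 - 15 = 9
y(3) = y(5) - y(4) = 15 - 9 = 6
y(2) = y(4) - y(3) = 9 - 6 = 3
y(1) = y(3) - y(2) = 6 - 3 = 3
y(0) = y(2) - y(1) = 3 - 3 = 0

y(0) = 0, y(1) = 3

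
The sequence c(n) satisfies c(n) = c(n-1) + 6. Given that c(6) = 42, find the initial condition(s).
c(6) = c(0) + 6·6, so c(0) = 42 - 36 = 6.

c(0) = 6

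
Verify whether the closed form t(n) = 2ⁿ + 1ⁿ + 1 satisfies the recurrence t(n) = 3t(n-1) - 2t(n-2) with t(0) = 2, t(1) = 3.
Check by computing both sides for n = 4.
From the recurrence with t(0) = 2, t(1) = 3:
  t(0) = 2, t(1) = 3, t(2) = 5, t(3) = 9, t(4) = 17
  so the recurrence gives t(4) = 17.
From the proposed closed form t(n) = 2ⁿ + 1ⁿ + 1:
  t(4) = 18.
The recurrence gives 17 but the closed form gives 18, so the closed form does not satisfy the recurrence.

No, the closed form is incorrect.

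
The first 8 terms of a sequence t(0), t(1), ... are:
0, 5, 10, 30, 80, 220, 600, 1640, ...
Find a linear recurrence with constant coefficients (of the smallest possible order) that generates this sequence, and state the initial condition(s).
Look for the lowest-order linear relation among consecutive terms.
Observation: t(n) - 2·t(n-1) - (2)·t(n-2) = 0 holds for the shown terms, and no order-1 relation t(n) = α·t(n-1) + β fits.
Check at n=3: 2·10 + (2)·5 = 30. ✓

t(n) = 2t(n-1) + 2t(n-2), t(0) = 0, t(1) = 5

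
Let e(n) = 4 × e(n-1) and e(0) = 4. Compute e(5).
Computing step by step:
e(0) = 4
e(1) = 4 × 4 = 16
e(2) = 4 × 16 = 64
e(3) = 4 × 64 = 256
e(4) = 4 × 256 = 1024
e(5) = 4 × 1024 = 4096

4096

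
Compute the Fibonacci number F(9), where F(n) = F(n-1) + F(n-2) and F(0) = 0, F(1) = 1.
Computing the sequence terms:
0, 1, 1, 2, 3, 5, 8, 13, 21, 34

34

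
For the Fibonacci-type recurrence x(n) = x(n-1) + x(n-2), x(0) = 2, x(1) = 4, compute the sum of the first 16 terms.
Computing the sequence terms: 2, 4, 6, 10, 16, 26, 42, 68, 110, 178, 288, 466, 754, 1220, 1974, 3194
Adding these values together:

8358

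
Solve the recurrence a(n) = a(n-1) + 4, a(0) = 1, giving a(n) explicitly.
Recurrence: a(n) = a(n-1) + 4, initial: a(0) = 1.
Each step adds 4, so a(n) = a(0) + 4n = 4n + 1.

a(n) = 4n + 1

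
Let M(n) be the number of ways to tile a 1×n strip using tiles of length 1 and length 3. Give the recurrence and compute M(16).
Condition on the last tile: it has length 1 (leaving a 1×(n-1) strip) or length 3 (leaving a 1×(n-3) strip), so M(n) = M(n-1) + M(n-3) (order-3 linear recurrence).
For 0 ≤ i < 3 only unit tiles fit, so M(i) = 1.
Iterating the recurrence: M(3) = 2, M(4) = 3, M(5) = 4, M(6) = 6, M(7) = 9, M(8) = 13, M(9) = 19, M(10) = 28, M(11) = 41, M(12) = 60, M(13) = 88, M(14) = 129, M(15) = 189, M(16) = 277.

M(n) = M(n-1) + M(n-3), with M(i) = 1 for 0 ≤ i < 3; M(16) = 277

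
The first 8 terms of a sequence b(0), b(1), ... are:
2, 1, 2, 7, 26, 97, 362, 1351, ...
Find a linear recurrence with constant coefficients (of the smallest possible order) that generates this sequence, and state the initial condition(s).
Look for the lowest-order linear relation among consecutive terms.
Observation: b(n) - 4·b(n-1) - (-1)·b(n-2) = 0 holds for the shown terms, and no order-1 relation b(n) = α·b(n-1) + β fits.
Check at n=3: 4·2 + (-1)·1 = 7. ✓

b(n) = 4b(n-1) - b(n-2), b(0) = 2, b(1) = 1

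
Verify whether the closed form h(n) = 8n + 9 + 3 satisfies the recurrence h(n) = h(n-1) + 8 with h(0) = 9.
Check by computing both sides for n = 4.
From the recurrence with h(0) = 9:
  h(0) = 9, h(1) = 17, h(2) = 25, h(3) = 33, h(4) = 41
  so the recurrence gives h(4) = 41.
From the proposed closed form h(n) = 8n + 9 + 3:
  h(4) = 44.
The recurrence gives 41 but the closed form gives 44, so the closed form does not satisfy the recurrence.

No, the closed form is incorrect.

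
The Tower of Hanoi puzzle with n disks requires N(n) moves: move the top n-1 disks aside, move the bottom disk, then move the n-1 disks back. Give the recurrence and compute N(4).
Moving n disks = move the top n-1 disks aside (N(n-1) moves) + move the largest disk (1 move) + move the n-1 disks back on top (N(n-1) moves), so N(n) = 2N(n-1) + 1, with N(1) = 1 (a single disk takes one move).
First terms: 1, 3, 7, 15, … — each is one less than a power of 2. Indeed N(n) + 1 = 2(N(n-1) + 1) with N(1) + 1 = 2, so N(n) + 1 = 2ⁿ and N(n) = 2ⁿ - 1.
Hence N(4) = 2^4 - 1 = 16 - 1 = 15.

N(n) = 2N(n-1) + 1, N(1) = 1; N(4) = 15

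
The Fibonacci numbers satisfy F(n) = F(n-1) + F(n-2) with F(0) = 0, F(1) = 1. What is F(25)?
Computing the sequence terms:
0, 1, 1, 2, 3, 5, 8, 13, 21, 34, 55, 89, 144, 233, 377, 610, 987, 1597, 2584, 4181, 6765, 10946, 17711, 28657, 46368, 75025

75025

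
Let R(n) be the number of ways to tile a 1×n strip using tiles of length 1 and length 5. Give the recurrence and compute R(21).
Condition on the last tile: it has length 1 (leaving a 1×(n-1) strip) or length 5 (leaving a 1×(n-5) strip), so R(n) = R(n-1) + R(n-5) (order-5 linear recurrence).
For 0 ≤ i < 5 only unit tiles fit, so R(i) = 1.
Iterating the recurrence: R(5) = 2, R(6) = 3, R(7) = 4, R(8) = 5, R(9) = 6, R(10) = 8, R(11) = 11, R(12) = 15, R(13) = 20, R(14) = 26, R(15) = 34, R(16) = 45, R(17) = 60, R(18) = 80, R(19) = 106, R(20) = 140, R(21) = 185.

R(n) = R(n-1) + R(n-5), with R(i) = 1 for 0 ≤ i < 5; R(21) = 185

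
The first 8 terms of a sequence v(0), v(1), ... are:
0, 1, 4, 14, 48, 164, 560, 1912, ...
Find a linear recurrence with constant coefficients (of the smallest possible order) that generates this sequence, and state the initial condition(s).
Look for the lowest-order linear relation among consecutive terms.
Observation: v(n) - 4·v(n-1) - (-2)·v(n-2) = 0 holds for the shown terms, and no order-1 relation v(n) = α·v(n-1) + β fits.
Check at n=3: 4·4 + (-2)·1 = 14. ✓

v(n) = 4v(n-1) - 2v(n-2), v(0) = 0, v(1) = 1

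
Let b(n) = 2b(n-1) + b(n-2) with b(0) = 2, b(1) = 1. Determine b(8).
Computing the sequence terms:
2, 1, 4, 9, 22, 53, 128, 309, 746

746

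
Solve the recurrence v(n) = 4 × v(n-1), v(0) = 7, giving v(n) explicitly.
Recurrence: v(n) = 4 × v(n-1), initial: v(0) = 7.
Each term is 4 times the previous, so this is geometric with ratio 4. After n steps: v(n) = v(0)·4ⁿ = 7·4ⁿ.

v(n) = 7·4ⁿ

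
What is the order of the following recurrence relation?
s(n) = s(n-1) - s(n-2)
The order is the largest lag k for which s(n-k) appears. Here the deepest term is s(n-2), so the order is 2.

Order 2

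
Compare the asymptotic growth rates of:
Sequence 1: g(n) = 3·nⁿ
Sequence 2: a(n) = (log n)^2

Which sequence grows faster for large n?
Comparing growth rates:
Growth-rate hierarchy: log n ≺ any polynomial ≺ any exponential cⁿ (c>1) ≺ n! ≺ nⁿ.
super-exponential nⁿ dominates polylogarithmic (log n)^2 asymptotically.

g(n) grows faster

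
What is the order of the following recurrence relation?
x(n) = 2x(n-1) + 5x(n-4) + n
The order is the largest lag k for which x(n-k) appears. Here the deepest term is x(n-4) (the n term is non-homogeneous and does not affect the order), so the order is 4.

Order 4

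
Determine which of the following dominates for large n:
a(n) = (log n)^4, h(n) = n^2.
Comparing growth rates:
Growth-rate hierarchy: log n ≺ any polynomial ≺ any exponential cⁿ (c>1) ≺ n! ≺ nⁿ.
polynomial degree 2 dominates polylogarithmic (log n)^4 asymptotically.

h(n) grows faster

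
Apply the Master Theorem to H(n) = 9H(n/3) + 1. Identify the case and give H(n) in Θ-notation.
Master Theorem template: H(n) = a·H(n/b) + f(n).
Here: a=9, b=3, f(n)=1
Compute log_b(a) = log_3(9) = 2.
f(n) = 1 = O(n^(2-ε)) with ε = 2. Case 1: H(n) = Θ(n^log_b(a)) = Θ(n^2).

Case 1: H(n) = Θ(n^2)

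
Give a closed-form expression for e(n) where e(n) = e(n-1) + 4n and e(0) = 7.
Recurrence: e(n) = e(n-1) + 4n, initial: e(0) = 7.
Telescoping: e(n) = e(0) + 4·Σᵢ₌₁ⁿ i = 7 + 4·n(n+1)/2.

e(n) = 4·n(n+1)/2 + 7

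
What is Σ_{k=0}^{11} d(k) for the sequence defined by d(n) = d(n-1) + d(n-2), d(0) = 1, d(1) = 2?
Computing the sequence terms: 1, 2, 3, 5, 8, 13, 21, 34, 55, 89, 144, 233
Adding these values together:

608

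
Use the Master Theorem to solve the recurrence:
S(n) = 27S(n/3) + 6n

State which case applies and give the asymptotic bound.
Master Theorem template: S(n) = a·S(n/b) + f(n).
Here: a=27, b=3, f(n)=6n
Compute log_b(a) = log_3(27) = 3.
f(n) = 6n = O(n^(3-ε)) with ε = 2. Case 1: S(n) = Θ(n^log_b(a)) = Θ(n^3).

Case 1: S(n) = Θ(n^3)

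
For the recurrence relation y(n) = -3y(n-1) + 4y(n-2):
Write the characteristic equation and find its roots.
Substitute y(n) = rⁿ and divide through by rⁿ⁻²: r² + 3r - 4 = 0
Factor: (r - 1)(r + 4) = 0, so r = 1, -4.
General solution: y(n) = A·1ⁿ + B·(-4)ⁿ

Characteristic: r² + 3r - 4 = 0, Roots: r = 1, -4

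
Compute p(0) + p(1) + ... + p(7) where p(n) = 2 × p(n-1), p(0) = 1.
Computing the sequence terms: 1, 2, 4, 8, 16, 32, 64, 128
Adding these values together:

255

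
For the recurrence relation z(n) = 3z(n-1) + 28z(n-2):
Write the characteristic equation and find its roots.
Substitute z(n) = rⁿ and divide through by rⁿ⁻²: r² - 3r - 28 = 0
Factor: (r + 4)(r - 7) = 0, so r = -4, 7.
General solution: z(n) = A·(-4)ⁿ + B·7ⁿ

Characteristic: r² - 3r - 28 = 0, Roots: r = -4, 7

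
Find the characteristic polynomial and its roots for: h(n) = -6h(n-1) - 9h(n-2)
Substitute h(n) = rⁿ and divide through by rⁿ⁻²: r² + 6r + 9 = 0
Factor: (r + 3)² = 0, so r = -3 (double root).
General solution: h(n) = (A + Bn)·(-3)ⁿ

Characteristic: r² + 6r + 9 = 0, Roots: r = -3 (double root)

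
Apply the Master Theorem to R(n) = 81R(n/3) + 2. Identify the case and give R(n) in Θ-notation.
Master Theorem template: R(n) = a·R(n/b) + f(n).
Here: a=81, b=3, f(n)=2
Compute log_b(a) = log_3(81) = 4.
f(n) = 2 = O(n^(4-ε)) with ε = 4. Case 1: R(n) = Θ(n^log_b(a)) = Θ(n^4).

Case 1: R(n) = Θ(n^4)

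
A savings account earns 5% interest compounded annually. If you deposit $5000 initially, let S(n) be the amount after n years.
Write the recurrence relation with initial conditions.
Each year the balance grows by 5%, i.e. is multiplied by 1 + 5/100 = 1.05, so S(n) = 1.05 × S(n-1). The initial deposit gives S(0) = 5000.
Unrolling gives the closed form S(n) = 5000 × (1.05)ⁿ.

S(n) = 1.05 × S(n-1), S(0) = 5000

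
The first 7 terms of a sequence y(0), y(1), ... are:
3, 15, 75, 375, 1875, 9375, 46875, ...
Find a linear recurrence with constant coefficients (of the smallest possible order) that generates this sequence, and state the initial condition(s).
Look for the lowest-order linear relation among consecutive terms.
Observation: each term is 5× the previous.
Check at n=2: 5·15 = 75. ✓

y(n) = 5 × y(n-1), y(0) = 3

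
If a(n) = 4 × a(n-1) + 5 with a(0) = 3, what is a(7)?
Computing step by step:
a(0) = 3
a(1) = 4 × 3 + 5 = 17
a(2) = 4 × 17 + 5 = 73
a(3) = 4 × 73 + 5 = 297
a(4) = 4 × 297 + 5 = 1193
a(5) = 4 × 1193 + 5 = 4777
a(6) = 4 × 4777 + 5 = 19113
a(7) = 4 × 19113 + 5 = 76457

76457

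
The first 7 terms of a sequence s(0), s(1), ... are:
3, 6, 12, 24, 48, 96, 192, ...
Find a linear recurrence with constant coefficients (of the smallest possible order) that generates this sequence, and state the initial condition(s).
Look for the lowest-order linear relation among consecutive terms.
Observation: each term is 2× the previous.
Check at n=2: 2·6 = 12. ✓

s(n) = 2 × s(n-1), s(0) = 3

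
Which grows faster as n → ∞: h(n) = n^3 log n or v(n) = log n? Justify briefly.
Comparing growth rates:
Growth-rate hierarchy: log n ≺ any polynomial ≺ any exponential cⁿ (c>1) ≺ n! ≺ nⁿ.
polynomial degree 3 (with log factor) dominates logarithmic asymptotically.

h(n) grows faster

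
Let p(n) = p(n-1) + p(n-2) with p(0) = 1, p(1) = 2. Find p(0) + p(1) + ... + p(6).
Computing the sequence terms: 1, 2, 3, 5, 8, 13, 21
Adding these values together:

53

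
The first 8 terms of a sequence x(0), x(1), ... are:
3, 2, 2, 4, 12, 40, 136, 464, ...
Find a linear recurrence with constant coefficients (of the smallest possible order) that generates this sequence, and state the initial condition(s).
Look for the lowest-order linear relation among consecutive terms.
Observation: x(n) - 4·x(n-1) - (-2)·x(n-2) = 0 holds for the shown terms, and no order-1 relation x(n) = α·x(n-1) + β fits.
Check at n=3: 4·2 + (-2)·2 = 4. ✓

x(n) = 4x(n-1) - 2x(n-2), x(0) = 3, x(1) = 2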